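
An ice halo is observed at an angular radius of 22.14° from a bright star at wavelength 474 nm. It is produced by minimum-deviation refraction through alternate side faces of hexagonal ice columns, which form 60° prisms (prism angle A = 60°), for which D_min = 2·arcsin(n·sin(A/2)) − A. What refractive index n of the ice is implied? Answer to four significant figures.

Rearranging: n = sin((D_min + A)/2) / sin(A/2).
(D_min + A)/2 = (22.14° + 60°)/2 = 41.070°.
n = sin 41.070° / sin 30° = 0.6570 / 0.5000 = 1.3140.

1.314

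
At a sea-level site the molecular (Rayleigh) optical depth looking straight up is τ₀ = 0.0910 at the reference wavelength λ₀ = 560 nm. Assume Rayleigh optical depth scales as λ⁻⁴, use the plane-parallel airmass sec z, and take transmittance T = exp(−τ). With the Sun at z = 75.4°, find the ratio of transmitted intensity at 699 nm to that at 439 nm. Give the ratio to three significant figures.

Airmass: sec 75.4° = 3.9672.
τ(699 nm) = 0.0910 × (560/699)⁴ × 3.9672 = 0.0910 × 0.4119 × 3.9672 = 0.1487.
τ(439 nm) = 0.0910 × (560/439)⁴ × 3.9672 = 0.0910 × 2.6479 × 3.9672 = 0.9559.
T(699)/T(439) = exp(τ_B − τ_A) = exp(0.8072) = 2.2416.

2.24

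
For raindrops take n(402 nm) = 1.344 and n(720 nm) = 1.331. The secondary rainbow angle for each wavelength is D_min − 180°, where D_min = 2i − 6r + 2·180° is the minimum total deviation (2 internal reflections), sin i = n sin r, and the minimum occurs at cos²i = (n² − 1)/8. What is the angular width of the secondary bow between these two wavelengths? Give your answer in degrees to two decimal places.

3.37°

At 402 nm (n = 1.344): cos²i = 0.10079 → i = 71.490°, r = 44.874°, D_min = 233.733°, rainbow angle = 53.733°.
At 720 nm (n = 1.331): cos²i = 0.09645 → i = 71.907°, r = 45.575°, D_min = 230.365°, rainbow angle = 50.365°.
Angular width = |53.733° − 50.365°| = 3.368°.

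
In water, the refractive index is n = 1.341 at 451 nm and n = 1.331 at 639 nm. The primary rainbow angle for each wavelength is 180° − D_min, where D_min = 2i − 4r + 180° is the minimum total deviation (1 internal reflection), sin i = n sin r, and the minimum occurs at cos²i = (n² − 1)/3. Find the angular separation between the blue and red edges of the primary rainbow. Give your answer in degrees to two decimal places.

At 451 nm (n = 1.341): cos²i = 0.26609 → i = 58.946°, r = 39.705°, D_min = 139.071°, rainbow angle = 40.929°.
At 639 nm (n = 1.331): cos²i = 0.25719 → i = 59.527°, r = 40.356°, D_min = 137.630°, rainbow angle = 42.370°.
Angular width = |40.929° − 42.370°| = 1.441°.

1.44°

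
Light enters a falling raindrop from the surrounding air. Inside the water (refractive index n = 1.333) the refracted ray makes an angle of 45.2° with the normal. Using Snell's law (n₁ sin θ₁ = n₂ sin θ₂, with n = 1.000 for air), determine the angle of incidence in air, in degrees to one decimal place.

Snell: sin θ_i = n · sin θ_r = 1.333 × sin 45.2° = 1.333 × 0.7096 = 0.9459.
θ_i = arcsin(0.9459) = 71.06°.

71.1°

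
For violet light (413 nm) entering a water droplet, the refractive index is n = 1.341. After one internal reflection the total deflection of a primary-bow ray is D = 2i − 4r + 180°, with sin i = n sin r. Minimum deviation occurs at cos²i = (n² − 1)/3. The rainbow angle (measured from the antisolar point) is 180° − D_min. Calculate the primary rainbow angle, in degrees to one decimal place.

cos²i = (1.79828 − 1)/3 = 0.26609; i = arccos(0.51584) = 58.946°.
sin r = sin 58.946°/1.341 = 0.63884; r = 39.705°.
D_min = 2·58.946° − 4·39.705° + 180° = 139.071°.
Rainbow angle = 180° − D_min = 40.929°.

40.9°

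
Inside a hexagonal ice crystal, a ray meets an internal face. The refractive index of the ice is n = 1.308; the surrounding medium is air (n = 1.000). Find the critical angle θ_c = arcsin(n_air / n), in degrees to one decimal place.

sin θ_c = n_air / n = 1.000 / 1.308 = 0.7645.
θ_c = arcsin(0.7645) = 49.86°.

49.9°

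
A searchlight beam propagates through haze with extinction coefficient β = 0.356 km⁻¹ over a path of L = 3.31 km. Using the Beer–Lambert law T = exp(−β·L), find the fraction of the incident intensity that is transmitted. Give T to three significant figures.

0.308

τ = β·L = 0.356 × 3.31 = 1.1784.
T = exp(−1.1784) = 0.3078.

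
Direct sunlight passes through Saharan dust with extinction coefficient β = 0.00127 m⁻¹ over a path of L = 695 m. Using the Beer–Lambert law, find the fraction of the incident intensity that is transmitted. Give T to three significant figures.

0.414

τ = β·L = 0.00127 × 695 = 0.8827.
T = exp(−0.8827) = 0.4137.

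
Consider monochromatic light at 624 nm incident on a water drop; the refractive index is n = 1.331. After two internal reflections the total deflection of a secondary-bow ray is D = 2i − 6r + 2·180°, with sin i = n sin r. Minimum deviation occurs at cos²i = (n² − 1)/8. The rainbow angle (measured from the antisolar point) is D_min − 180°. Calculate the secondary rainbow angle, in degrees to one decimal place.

50.4°

cos²i = (1.77156 − 1)/8 = 0.09645; i = arccos(0.31056) = 71.907°.
sin r = sin 71.907°/1.331 = 0.71417; r = 45.575°.
D_min = 2·71.907° − 6·45.575° + 360° = 230.365°.
Rainbow angle = D_min − 180° = 50.365°.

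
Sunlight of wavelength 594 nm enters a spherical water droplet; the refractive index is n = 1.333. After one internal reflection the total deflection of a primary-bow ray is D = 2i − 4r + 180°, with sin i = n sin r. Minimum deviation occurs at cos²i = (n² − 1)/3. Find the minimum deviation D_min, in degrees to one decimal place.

cos²i = (1.77689 − 1)/3 = 0.25896; i = arccos(0.50888) = 59.410°.
sin r = sin 59.410°/1.333 = 0.64579; r = 40.225°.
D_min = 2·59.410° − 4·40.225° + 180° = 137.922°.

137.9°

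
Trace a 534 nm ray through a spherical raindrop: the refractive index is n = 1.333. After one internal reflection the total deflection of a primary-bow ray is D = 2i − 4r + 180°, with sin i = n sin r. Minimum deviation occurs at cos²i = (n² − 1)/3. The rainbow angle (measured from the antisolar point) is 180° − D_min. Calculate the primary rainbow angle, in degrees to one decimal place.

42.1°

cos²i = (1.77689 − 1)/3 = 0.25896; i = arccos(0.50888) = 59.410°.
sin r = sin 59.410°/1.333 = 0.64579; r = 40.225°.
D_min = 2·59.410° − 4·40.225° + 180° = 137.922°.
Rainbow angle = 180° − D_min = 42.078°.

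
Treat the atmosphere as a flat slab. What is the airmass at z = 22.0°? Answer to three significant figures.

1.08

X = sec z = 1/cos 22.0° = 1/0.9272 = 1.0785.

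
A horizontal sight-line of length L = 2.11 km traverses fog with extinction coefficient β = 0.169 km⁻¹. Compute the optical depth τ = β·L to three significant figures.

0.357

τ = β·L = 0.169 × 2.11 = 0.3566.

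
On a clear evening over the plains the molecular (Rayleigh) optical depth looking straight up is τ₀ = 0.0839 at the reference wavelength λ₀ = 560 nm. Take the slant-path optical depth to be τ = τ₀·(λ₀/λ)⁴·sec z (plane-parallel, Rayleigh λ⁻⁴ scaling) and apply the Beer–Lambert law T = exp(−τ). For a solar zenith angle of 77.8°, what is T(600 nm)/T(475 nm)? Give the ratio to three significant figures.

Airmass: sec 77.8° = 4.7321.
τ(600 nm) = 0.0839 × (560/600)⁴ × 4.7321 = 0.0839 × 0.7588 × 4.7321 = 0.3013.
τ(475 nm) = 0.0839 × (560/475)⁴ × 4.7321 = 0.0839 × 1.9319 × 4.7321 = 0.7670.
T(600)/T(475) = exp(τ_B − τ_A) = exp(0.4657) = 1.5932.

1.59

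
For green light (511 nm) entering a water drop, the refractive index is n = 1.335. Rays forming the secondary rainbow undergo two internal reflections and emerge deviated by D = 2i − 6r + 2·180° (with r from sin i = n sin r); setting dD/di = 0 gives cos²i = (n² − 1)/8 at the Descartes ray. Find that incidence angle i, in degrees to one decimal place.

71.8°

cos²i = (1.335² − 1)/8 = (1.78222 − 1)/8 = 0.09778.
cos i = 0.31269, so i = 71.778°.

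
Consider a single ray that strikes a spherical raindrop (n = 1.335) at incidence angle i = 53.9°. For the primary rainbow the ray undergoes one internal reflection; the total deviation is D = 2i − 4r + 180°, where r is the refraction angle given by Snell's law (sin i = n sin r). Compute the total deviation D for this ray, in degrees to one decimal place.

138.8°

sin r = sin 53.9° / 1.335 = 0.8080/1.335 = 0.6052; r = 37.25°.
D = 2·53.9° − 4·37.25° + 180° = 107.80° − 148.98° + 180° = 138.82°.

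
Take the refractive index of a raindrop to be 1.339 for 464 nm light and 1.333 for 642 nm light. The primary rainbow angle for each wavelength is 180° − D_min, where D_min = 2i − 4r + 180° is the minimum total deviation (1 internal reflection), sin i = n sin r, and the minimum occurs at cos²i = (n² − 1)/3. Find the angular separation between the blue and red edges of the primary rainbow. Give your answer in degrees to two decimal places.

At 464 nm (n = 1.339): cos²i = 0.26431 → i = 59.062°, r = 39.834°, D_min = 138.786°, rainbow angle = 41.214°.
At 642 nm (n = 1.333): cos²i = 0.25896 → i = 59.410°, r = 40.225°, D_min = 137.922°, rainbow angle = 42.078°.
Angular width = |41.214° − 42.078°| = 0.865°.

0.86°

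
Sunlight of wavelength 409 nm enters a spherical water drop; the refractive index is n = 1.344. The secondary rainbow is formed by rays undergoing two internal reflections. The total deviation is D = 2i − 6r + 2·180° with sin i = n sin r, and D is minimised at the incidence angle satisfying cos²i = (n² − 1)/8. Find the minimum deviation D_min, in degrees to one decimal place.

233.7°

cos²i = (1.80634 − 1)/8 = 0.10079; i = arccos(0.31748) = 71.490°.
sin r = sin 71.490°/1.344 = 0.70555; r = 44.874°.
D_min = 2·71.490° − 6·44.874° + 360° = 233.733°.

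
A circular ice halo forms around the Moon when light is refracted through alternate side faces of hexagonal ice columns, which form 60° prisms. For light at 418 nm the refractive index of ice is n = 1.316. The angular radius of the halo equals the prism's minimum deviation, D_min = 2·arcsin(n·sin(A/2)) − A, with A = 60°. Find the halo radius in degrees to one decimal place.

n·sin(A/2) = 1.316 × sin 30° = 1.316 × 0.5000 = 0.6580.
D_min = 2·arcsin(0.6580) − 60° = 2 × 41.148° − 60° = 22.295°.

22.3°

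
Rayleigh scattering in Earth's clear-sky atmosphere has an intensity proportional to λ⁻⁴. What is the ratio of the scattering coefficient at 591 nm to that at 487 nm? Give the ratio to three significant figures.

0.461

Rayleigh scattering ∝ λ⁻⁴, so the ratio of coefficients is the inverse fourth power of the wavelength ratio.
σ(591)/σ(487) = (487/591)⁴ = (0.8240)⁴ = 0.4611.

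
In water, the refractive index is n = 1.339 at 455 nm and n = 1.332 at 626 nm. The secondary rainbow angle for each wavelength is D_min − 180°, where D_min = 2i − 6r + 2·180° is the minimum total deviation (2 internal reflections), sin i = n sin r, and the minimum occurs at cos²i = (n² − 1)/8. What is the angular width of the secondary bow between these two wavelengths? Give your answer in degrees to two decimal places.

1.82°

At 455 nm (n = 1.339): cos²i = 0.09912 → i = 71.650°, r = 45.141°, D_min = 232.451°, rainbow angle = 52.451°.
At 626 nm (n = 1.332): cos²i = 0.09678 → i = 71.875°, r = 45.520°, D_min = 230.628°, rainbow angle = 50.628°.
Angular width = |52.451° − 50.628°| = 1.823°.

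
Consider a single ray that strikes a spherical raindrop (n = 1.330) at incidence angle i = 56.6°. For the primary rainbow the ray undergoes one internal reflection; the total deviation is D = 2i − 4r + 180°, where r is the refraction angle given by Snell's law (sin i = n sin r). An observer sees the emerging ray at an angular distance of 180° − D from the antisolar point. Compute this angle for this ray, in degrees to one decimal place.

42.3°

sin r = sin 56.6° / 1.330 = 0.8348/1.330 = 0.6277; r = 38.88°.
D = 2·56.6° − 4·38.88° + 180° = 113.20° − 155.52° + 180° = 137.68°.
Angle from antisolar point = 180° − D = 42.32°.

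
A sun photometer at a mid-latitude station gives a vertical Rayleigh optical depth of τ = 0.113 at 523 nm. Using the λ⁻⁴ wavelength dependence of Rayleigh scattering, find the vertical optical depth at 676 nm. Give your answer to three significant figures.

0.0405

τ(676 nm) = τ(523 nm) × (523/676)⁴ = 0.113 × (0.7737)⁴ = 0.113 × 0.3583 = 0.0405.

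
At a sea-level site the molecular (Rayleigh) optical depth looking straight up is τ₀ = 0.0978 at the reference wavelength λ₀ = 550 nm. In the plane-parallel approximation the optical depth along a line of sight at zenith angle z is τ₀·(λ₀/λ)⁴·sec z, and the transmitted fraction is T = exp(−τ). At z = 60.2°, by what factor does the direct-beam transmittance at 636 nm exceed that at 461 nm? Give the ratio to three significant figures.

1.33

Airmass: sec 60.2° = 2.0122.
τ(636 nm) = 0.0978 × (550/636)⁴ × 2.0122 = 0.0978 × 0.5593 × 2.0122 = 0.1101.
τ(461 nm) = 0.0978 × (550/461)⁴ × 2.0122 = 0.0978 × 2.0260 × 2.0122 = 0.3987.
T(636)/T(461) = exp(τ_B − τ_A) = exp(0.2886) = 1.3346.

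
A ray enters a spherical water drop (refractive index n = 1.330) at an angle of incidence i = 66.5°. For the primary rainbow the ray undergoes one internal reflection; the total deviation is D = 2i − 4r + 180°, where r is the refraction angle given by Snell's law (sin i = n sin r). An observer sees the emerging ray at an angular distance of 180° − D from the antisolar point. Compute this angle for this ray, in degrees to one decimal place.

41.4°

sin r = sin 66.5° / 1.330 = 0.9171/1.330 = 0.6895; r = 43.59°.
D = 2·66.5° − 4·43.59° + 180° = 133.00° − 174.37° + 180° = 138.63°.
Angle from antisolar point = 180° − D = 41.37°.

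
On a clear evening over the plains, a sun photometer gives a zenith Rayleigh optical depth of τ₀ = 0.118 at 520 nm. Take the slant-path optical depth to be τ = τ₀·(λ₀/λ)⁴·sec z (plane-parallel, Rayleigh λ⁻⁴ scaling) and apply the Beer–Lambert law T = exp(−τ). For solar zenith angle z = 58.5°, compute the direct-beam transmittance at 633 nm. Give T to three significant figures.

sec 58.5° = 1.9139.
τ = 0.118 × (520/633)⁴ × 1.9139 = 0.118 × 0.4554 × 1.9139 = 0.1028.
T = exp(−0.1028) = 0.9023.

0.902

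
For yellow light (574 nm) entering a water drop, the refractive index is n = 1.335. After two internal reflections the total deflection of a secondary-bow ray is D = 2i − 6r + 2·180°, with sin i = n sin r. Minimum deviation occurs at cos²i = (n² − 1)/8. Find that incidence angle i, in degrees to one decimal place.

71.8°

cos²i = (1.335² − 1)/8 = (1.78222 − 1)/8 = 0.09778.
cos i = 0.31269, so i = 71.778°.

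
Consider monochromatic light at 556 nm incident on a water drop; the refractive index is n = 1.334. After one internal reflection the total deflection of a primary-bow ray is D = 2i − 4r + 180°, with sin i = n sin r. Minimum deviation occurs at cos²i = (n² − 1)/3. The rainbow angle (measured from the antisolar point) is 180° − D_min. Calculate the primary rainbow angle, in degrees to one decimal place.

41.9°

cos²i = (1.77956 − 1)/3 = 0.25985; i = arccos(0.50976) = 59.352°.
sin r = sin 59.352°/1.334 = 0.64492; r = 40.159°.
D_min = 2·59.352° − 4·40.159° + 180° = 138.067°.
Rainbow angle = 180° − D_min = 41.933°.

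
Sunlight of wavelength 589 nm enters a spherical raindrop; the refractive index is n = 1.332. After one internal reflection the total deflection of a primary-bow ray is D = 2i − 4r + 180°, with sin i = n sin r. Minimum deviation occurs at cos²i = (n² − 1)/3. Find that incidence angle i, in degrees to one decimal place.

cos²i = (1.332² − 1)/3 = (1.77422 − 1)/3 = 0.25807.
cos i = 0.50801, so i = 59.469°.

59.5°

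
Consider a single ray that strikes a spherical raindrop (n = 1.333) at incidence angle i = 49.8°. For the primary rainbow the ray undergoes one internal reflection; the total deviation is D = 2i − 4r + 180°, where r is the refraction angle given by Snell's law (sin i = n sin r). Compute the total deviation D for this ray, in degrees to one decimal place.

139.8°

sin r = sin 49.8° / 1.333 = 0.7638/1.333 = 0.5730; r = 34.96°.
D = 2·49.8° − 4·34.96° + 180° = 99.60° − 139.84° + 180° = 139.76°.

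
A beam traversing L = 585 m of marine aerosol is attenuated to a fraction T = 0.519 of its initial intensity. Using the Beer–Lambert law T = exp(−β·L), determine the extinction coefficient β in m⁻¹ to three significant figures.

0.00112 m⁻¹

Beer–Lambert: T = exp(−βL) ⇒ β = −ln(T)/L = −ln(0.519)/585 = 0.6559/585 = 0.001121 m⁻¹.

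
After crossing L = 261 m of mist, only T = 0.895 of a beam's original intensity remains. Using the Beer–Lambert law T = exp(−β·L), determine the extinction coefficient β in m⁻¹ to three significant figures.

0.000425 m⁻¹

Beer–Lambert: T = exp(−βL) ⇒ β = −ln(T)/L = −ln(0.895)/261 = 0.1109/261 = 0.000425 m⁻¹.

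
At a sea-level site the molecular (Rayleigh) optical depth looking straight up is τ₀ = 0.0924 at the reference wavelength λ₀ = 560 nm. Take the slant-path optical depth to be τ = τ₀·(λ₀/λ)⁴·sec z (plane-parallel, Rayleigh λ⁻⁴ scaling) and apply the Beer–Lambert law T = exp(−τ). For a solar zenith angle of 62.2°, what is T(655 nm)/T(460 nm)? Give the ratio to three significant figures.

Airmass: sec 62.2° = 2.1441.
τ(655 nm) = 0.0924 × (560/655)⁴ × 2.1441 = 0.0924 × 0.5343 × 2.1441 = 0.1059.
τ(460 nm) = 0.0924 × (560/460)⁴ × 2.1441 = 0.0924 × 2.1964 × 2.1441 = 0.4352.
T(655)/T(460) = exp(τ_B − τ_A) = exp(0.3293) = 1.3900.

1.39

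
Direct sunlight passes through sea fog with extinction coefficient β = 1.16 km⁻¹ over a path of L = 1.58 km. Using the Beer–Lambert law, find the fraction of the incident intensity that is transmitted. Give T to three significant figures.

τ = β·L = 1.16 × 1.58 = 1.8328.
T = exp(−1.8328) = 0.1600.

0.160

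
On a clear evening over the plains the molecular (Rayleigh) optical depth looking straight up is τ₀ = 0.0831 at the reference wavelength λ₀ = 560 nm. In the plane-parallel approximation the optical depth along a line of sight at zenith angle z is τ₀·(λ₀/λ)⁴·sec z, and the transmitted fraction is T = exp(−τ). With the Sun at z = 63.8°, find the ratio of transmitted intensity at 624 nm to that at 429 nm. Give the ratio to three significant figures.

1.53

Airmass: sec 63.8° = 2.2650.
τ(624 nm) = 0.0831 × (560/624)⁴ × 2.2650 = 0.0831 × 0.6487 × 2.2650 = 0.1221.
τ(429 nm) = 0.0831 × (560/429)⁴ × 2.2650 = 0.0831 × 2.9035 × 2.2650 = 0.5465.
T(624)/T(429) = exp(τ_B − τ_A) = exp(0.4244) = 1.5287.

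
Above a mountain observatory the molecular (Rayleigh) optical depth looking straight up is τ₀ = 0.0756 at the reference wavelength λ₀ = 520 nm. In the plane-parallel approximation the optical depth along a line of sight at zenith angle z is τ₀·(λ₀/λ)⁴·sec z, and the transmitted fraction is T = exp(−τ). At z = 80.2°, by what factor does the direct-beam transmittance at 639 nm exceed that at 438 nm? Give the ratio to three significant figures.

Airmass: sec 80.2° = 5.8751.
τ(639 nm) = 0.0756 × (520/639)⁴ × 5.8751 = 0.0756 × 0.4385 × 5.8751 = 0.1948.
τ(438 nm) = 0.0756 × (520/438)⁴ × 5.8751 = 0.0756 × 1.9866 × 5.8751 = 0.8824.
T(639)/T(438) = exp(τ_B − τ_A) = exp(0.6876) = 1.9889.

1.99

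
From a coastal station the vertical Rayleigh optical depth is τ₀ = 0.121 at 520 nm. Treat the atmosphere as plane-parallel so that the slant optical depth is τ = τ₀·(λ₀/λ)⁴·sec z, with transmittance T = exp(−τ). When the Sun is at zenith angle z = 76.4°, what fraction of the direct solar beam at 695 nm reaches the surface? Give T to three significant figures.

sec 76.4° = 4.2527.
τ = 0.121 × (520/695)⁴ × 4.2527 = 0.121 × 0.3134 × 4.2527 = 0.1613.
T = exp(−0.1613) = 0.8511.

0.851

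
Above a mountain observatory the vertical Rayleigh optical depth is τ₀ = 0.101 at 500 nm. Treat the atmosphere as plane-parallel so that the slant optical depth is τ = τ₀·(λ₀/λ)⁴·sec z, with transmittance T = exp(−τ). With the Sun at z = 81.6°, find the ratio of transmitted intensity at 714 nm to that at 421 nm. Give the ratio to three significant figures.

Airmass: sec 81.6° = 6.8454.
τ(714 nm) = 0.101 × (500/714)⁴ × 6.8454 = 0.101 × 0.2405 × 6.8454 = 0.1663.
τ(421 nm) = 0.101 × (500/421)⁴ × 6.8454 = 0.101 × 1.9895 × 6.8454 = 1.3755.
T(714)/T(421) = exp(τ_B − τ_A) = exp(1.2093) = 3.3510.

3.35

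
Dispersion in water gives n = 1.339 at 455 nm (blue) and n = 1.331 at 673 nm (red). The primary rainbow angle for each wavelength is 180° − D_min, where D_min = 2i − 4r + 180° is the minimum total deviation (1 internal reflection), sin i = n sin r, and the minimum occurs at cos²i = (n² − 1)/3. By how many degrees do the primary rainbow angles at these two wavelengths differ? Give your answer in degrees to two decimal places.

1.16°

At 455 nm (n = 1.339): cos²i = 0.26431 → i = 59.062°, r = 39.834°, D_min = 138.786°, rainbow angle = 41.214°.
At 673 nm (n = 1.331): cos²i = 0.25719 → i = 59.527°, r = 40.356°, D_min = 137.630°, rainbow angle = 42.370°.
Angular width = |41.214° − 42.370°| = 1.156°.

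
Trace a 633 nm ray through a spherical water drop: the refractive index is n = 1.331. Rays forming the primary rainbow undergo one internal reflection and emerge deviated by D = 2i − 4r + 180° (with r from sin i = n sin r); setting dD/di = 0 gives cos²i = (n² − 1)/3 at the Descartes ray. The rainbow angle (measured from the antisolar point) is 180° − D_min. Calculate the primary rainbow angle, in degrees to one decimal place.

cos²i = (1.77156 − 1)/3 = 0.25719; i = arccos(0.50714) = 59.527°.
sin r = sin 59.527°/1.331 = 0.64753; r = 40.356°.
D_min = 2·59.527° − 4·40.356° + 180° = 137.630°.
Rainbow angle = 180° − D_min = 42.370°.

42.4°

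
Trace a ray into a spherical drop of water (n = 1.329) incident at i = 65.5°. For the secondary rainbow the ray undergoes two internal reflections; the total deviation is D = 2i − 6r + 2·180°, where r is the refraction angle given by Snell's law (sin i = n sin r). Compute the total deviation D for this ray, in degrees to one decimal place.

sin r = sin 65.5° / 1.329 = 0.9100/1.329 = 0.6847; r = 43.21°.
D = 2·65.5° − 6·43.21° + 2·180° = 131.00° − 259.27° + 360° = 231.73°.

231.7°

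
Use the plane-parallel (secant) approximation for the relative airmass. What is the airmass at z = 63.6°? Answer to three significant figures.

X = sec z = 1/cos 63.6° = 1/0.4446 = 2.2490.

2.25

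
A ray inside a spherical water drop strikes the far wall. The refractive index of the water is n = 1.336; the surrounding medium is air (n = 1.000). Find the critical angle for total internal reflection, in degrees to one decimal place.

48.5°

sin θ_c = n_air / n = 1.000 / 1.336 = 0.7485.
θ_c = arcsin(0.7485) = 48.46°.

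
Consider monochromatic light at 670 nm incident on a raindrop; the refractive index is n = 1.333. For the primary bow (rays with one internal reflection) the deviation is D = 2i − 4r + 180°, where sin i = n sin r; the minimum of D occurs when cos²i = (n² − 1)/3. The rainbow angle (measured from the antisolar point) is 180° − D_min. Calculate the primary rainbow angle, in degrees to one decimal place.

42.1°

cos²i = (1.77689 − 1)/3 = 0.25896; i = arccos(0.50888) = 59.410°.
sin r = sin 59.410°/1.333 = 0.64579; r = 40.225°.
D_min = 2·59.410° − 4·40.225° + 180° = 137.922°.
Rainbow angle = 180° − D_min = 42.078°.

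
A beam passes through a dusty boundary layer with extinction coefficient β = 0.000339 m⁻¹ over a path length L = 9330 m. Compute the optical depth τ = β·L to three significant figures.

τ = β·L = 0.000339 × 9330 = 3.1629.

3.16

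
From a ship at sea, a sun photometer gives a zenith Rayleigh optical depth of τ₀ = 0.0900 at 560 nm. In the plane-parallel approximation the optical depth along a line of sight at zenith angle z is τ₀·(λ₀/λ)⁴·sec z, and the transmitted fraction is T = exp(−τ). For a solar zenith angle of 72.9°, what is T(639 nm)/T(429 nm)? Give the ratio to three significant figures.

2.03

Airmass: sec 72.9° = 3.4009.
τ(639 nm) = 0.0900 × (560/639)⁴ × 3.4009 = 0.0900 × 0.5899 × 3.4009 = 0.1805.
τ(429 nm) = 0.0900 × (560/429)⁴ × 3.4009 = 0.0900 × 2.9035 × 3.4009 = 0.8887.
T(639)/T(429) = exp(τ_B − τ_A) = exp(0.7082) = 2.0303.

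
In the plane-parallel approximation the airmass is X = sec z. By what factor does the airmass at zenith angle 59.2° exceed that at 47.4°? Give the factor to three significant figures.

1.32

X(59.2°)/X(47.4°) = sec 59.2° / sec 47.4° = cos 47.4° / cos 59.2° = 0.6769/0.5120 = 1.3219.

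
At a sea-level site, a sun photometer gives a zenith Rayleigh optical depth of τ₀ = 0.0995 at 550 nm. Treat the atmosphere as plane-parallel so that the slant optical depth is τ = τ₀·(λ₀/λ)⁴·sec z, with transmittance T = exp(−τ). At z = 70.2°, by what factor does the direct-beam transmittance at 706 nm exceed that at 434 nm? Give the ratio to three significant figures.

Airmass: sec 70.2° = 2.9521.
τ(706 nm) = 0.0995 × (550/706)⁴ × 2.9521 = 0.0995 × 0.3683 × 2.9521 = 0.1082.
τ(434 nm) = 0.0995 × (550/434)⁴ × 2.9521 = 0.0995 × 2.5792 × 2.9521 = 0.7576.
T(706)/T(434) = exp(τ_B − τ_A) = exp(0.6494) = 1.9144.

1.91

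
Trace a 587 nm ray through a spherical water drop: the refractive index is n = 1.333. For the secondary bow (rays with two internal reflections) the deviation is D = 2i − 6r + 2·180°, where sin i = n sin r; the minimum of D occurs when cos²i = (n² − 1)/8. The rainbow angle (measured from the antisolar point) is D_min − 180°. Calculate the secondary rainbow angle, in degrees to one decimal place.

cos²i = (1.77689 − 1)/8 = 0.09711; i = arccos(0.31163) = 71.843°.
sin r = sin 71.843°/1.333 = 0.71283; r = 45.466°.
D_min = 2·71.843° − 6·45.466° + 360° = 230.891°.
Rainbow angle = D_min − 180° = 50.891°.

50.9°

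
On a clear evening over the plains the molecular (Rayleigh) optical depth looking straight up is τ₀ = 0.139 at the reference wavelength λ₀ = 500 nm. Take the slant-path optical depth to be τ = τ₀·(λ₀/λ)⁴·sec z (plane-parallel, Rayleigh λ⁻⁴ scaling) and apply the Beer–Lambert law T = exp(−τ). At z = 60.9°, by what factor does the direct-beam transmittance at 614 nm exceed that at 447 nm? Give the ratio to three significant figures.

1.38

Airmass: sec 60.9° = 2.0562.
τ(614 nm) = 0.139 × (500/614)⁴ × 2.0562 = 0.139 × 0.4398 × 2.0562 = 0.1257.
τ(447 nm) = 0.139 × (500/447)⁴ × 2.0562 = 0.139 × 1.5655 × 2.0562 = 0.4474.
T(614)/T(447) = exp(τ_B − τ_A) = exp(0.3217) = 1.3795.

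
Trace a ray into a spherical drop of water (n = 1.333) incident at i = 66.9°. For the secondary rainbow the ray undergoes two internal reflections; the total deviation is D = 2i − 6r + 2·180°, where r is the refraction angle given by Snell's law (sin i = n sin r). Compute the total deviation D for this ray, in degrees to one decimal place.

sin r = sin 66.9° / 1.333 = 0.9198/1.333 = 0.6900; r = 43.63°.
D = 2·66.9° − 6·43.63° + 2·180° = 133.80° − 261.80° + 360° = 232.00°.

232.0°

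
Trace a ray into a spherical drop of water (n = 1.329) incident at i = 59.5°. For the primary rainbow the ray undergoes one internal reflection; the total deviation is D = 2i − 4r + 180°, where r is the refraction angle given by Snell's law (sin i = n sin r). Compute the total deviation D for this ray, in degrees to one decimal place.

sin r = sin 59.5° / 1.329 = 0.8616/1.329 = 0.6483; r = 40.42°.
D = 2·59.5° − 4·40.42° + 180° = 119.00° − 161.66° + 180° = 137.34°.

137.3°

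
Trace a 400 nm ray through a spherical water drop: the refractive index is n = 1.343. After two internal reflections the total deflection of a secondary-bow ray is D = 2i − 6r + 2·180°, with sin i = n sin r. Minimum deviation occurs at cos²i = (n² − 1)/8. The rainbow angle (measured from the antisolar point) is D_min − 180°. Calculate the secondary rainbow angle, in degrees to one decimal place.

cos²i = (1.80365 − 1)/8 = 0.10046; i = arccos(0.31695) = 71.522°.
sin r = sin 71.522°/1.343 = 0.70621; r = 44.928°.
D_min = 2·71.522° − 6·44.928° + 360° = 233.478°.
Rainbow angle = D_min − 180° = 53.478°.

53.5°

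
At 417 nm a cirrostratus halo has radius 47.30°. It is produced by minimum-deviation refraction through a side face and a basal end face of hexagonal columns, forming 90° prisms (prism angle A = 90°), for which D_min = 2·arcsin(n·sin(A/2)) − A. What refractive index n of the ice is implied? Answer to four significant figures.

Rearranging: n = sin((D_min + A)/2) / sin(A/2).
(D_min + A)/2 = (47.30° + 90°)/2 = 68.650°.
n = sin 68.650° / sin 45° = 0.9314 / 0.7071 = 1.3172.

1.317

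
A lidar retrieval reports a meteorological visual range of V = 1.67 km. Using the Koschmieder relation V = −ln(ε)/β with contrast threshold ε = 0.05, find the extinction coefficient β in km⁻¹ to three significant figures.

1.79 km⁻¹

β = −ln(0.05) / V = 2.996 / 1.67 = 1.7939 km⁻¹.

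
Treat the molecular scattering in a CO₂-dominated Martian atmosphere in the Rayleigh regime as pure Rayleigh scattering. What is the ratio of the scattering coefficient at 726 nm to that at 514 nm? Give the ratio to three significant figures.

0.251

Rayleigh scattering ∝ λ⁻⁴, so the ratio of coefficients is the inverse fourth power of the wavelength ratio.
σ(726)/σ(514) = (514/726)⁴ = (0.7080)⁴ = 0.2512.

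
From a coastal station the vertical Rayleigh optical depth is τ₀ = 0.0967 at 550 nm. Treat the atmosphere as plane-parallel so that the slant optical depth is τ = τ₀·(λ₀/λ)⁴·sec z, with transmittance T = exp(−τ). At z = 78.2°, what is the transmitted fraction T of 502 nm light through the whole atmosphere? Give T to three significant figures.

sec 78.2° = 4.8901.
τ = 0.0967 × (550/502)⁴ × 4.8901 = 0.0967 × 1.4409 × 4.8901 = 0.6814.
T = exp(−0.6814) = 0.5059.

0.506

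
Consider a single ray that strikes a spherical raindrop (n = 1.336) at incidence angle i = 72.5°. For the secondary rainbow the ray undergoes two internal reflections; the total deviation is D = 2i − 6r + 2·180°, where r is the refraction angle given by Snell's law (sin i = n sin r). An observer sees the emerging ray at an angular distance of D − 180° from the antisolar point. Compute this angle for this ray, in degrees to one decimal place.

sin r = sin 72.5° / 1.336 = 0.9537/1.336 = 0.7139; r = 45.55°.
D = 2·72.5° − 6·45.55° + 2·180° = 145.00° − 273.30° + 360° = 231.70°.
Angle from antisolar point = D − 180° = 51.70°.

51.7°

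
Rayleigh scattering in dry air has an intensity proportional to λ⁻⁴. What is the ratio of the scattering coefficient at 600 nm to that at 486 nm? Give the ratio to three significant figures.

Rayleigh scattering ∝ λ⁻⁴, so the ratio of coefficients is the inverse fourth power of the wavelength ratio.
σ(600)/σ(486) = (486/600)⁴ = (0.8100)⁴ = 0.4305.

0.430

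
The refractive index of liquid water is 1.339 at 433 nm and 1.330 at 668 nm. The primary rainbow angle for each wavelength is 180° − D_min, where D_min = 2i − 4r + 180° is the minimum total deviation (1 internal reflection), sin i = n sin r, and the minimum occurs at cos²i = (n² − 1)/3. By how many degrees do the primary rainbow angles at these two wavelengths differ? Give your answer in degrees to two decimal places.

At 433 nm (n = 1.339): cos²i = 0.26431 → i = 59.062°, r = 39.834°, D_min = 138.786°, rainbow angle = 41.214°.
At 668 nm (n = 1.330): cos²i = 0.25630 → i = 59.585°, r = 40.422°, D_min = 137.484°, rainbow angle = 42.516°.
Angular width = |41.214° − 42.516°| = 1.303°.

1.30°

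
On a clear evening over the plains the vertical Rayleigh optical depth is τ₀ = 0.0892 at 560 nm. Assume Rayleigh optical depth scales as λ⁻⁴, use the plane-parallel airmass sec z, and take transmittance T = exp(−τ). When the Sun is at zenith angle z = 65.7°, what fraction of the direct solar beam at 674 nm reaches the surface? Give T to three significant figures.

0.902

sec 65.7° = 2.4300.
τ = 0.0892 × (560/674)⁴ × 2.4300 = 0.0892 × 0.4766 × 2.4300 = 0.1033.
T = exp(−0.1033) = 0.9019.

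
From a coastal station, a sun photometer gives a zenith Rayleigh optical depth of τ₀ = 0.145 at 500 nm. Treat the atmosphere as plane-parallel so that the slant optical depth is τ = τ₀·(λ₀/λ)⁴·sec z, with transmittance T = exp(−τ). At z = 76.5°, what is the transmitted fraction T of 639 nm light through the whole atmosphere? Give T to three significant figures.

sec 76.5° = 4.2837.
τ = 0.145 × (500/639)⁴ × 4.2837 = 0.145 × 0.3749 × 4.2837 = 0.2328.
T = exp(−0.2328) = 0.7923.

0.792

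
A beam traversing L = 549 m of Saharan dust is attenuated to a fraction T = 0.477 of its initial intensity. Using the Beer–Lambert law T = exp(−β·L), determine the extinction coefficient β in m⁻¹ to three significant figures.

Beer–Lambert: T = exp(−βL) ⇒ β = −ln(T)/L = −ln(0.477)/549 = 0.7402/549 = 0.001348 m⁻¹.

0.00135 m⁻¹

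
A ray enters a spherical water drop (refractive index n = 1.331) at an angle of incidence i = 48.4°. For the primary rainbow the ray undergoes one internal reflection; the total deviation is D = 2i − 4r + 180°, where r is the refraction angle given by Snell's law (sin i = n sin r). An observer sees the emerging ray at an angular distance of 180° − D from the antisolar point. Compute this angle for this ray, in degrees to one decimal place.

39.9°

sin r = sin 48.4° / 1.331 = 0.7478/1.331 = 0.5618; r = 34.18°.
D = 2·48.4° − 4·34.18° + 180° = 96.80° − 136.73° + 180° = 140.07°.
Angle from antisolar point = 180° − D = 39.93°.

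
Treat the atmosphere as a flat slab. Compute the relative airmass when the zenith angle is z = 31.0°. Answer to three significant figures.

X = sec z = 1/cos 31.0° = 1/0.8572 = 1.1666.

1.17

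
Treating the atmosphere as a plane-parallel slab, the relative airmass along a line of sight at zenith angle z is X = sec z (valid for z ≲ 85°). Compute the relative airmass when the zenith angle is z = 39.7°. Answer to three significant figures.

1.30

X = sec z = 1/cos 39.7° = 1/0.7694 = 1.2997.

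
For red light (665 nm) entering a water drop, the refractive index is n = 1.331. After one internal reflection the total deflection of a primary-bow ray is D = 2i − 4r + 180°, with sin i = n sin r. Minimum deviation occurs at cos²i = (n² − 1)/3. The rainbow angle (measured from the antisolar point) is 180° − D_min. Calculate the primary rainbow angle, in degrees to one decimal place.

42.4°

cos²i = (1.77156 − 1)/3 = 0.25719; i = arccos(0.50714) = 59.527°.
sin r = sin 59.527°/1.331 = 0.64753; r = 40.356°.
D_min = 2·59.527° − 4·40.356° + 180° = 137.630°.
Rainbow angle = 180° − D_min = 42.370°.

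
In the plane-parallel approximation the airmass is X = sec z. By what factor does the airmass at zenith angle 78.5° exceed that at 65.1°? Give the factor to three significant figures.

X(78.5°)/X(65.1°) = sec 78.5° / sec 65.1° = cos 65.1° / cos 78.5° = 0.4210/0.1994 = 2.1119.

2.11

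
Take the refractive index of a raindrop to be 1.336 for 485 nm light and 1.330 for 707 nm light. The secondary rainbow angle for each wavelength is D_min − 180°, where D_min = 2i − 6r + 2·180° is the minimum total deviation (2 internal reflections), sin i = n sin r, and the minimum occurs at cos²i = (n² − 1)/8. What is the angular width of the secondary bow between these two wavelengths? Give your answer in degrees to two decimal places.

1.57°

At 485 nm (n = 1.336): cos²i = 0.09811 → i = 71.746°, r = 45.303°, D_min = 231.674°, rainbow angle = 51.674°.
At 707 nm (n = 1.330): cos²i = 0.09611 → i = 71.940°, r = 45.630°, D_min = 230.101°, rainbow angle = 50.101°.
Angular width = |51.674° − 50.101°| = 1.573°.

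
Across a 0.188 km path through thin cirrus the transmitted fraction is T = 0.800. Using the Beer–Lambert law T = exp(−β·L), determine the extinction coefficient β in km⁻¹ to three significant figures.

1.19 km⁻¹

Beer–Lambert: T = exp(−βL) ⇒ β = −ln(T)/L = −ln(0.800)/0.188 = 0.2231/0.188 = 1.187 km⁻¹.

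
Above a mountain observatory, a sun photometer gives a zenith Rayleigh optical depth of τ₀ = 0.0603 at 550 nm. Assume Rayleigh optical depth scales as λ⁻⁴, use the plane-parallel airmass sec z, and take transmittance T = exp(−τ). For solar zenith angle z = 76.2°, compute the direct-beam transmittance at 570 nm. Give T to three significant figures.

0.803

sec 76.2° = 4.1923.
τ = 0.0603 × (550/570)⁴ × 4.1923 = 0.0603 × 0.8669 × 4.1923 = 0.2191.
T = exp(−0.2191) = 0.8032.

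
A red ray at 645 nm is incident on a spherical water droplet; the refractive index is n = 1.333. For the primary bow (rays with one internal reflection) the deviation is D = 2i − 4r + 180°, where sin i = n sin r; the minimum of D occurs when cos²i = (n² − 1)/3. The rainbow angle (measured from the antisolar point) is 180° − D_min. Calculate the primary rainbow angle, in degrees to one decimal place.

42.1°

cos²i = (1.77689 − 1)/3 = 0.25896; i = arccos(0.50888) = 59.410°.
sin r = sin 59.410°/1.333 = 0.64579; r = 40.225°.
D_min = 2·59.410° − 4·40.225° + 180° = 137.922°.
Rainbow angle = 180° − D_min = 42.078°.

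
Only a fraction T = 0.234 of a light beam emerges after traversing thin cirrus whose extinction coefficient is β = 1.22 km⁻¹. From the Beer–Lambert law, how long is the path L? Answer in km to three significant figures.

1.19 km

Beer–Lambert: T = exp(−βL) ⇒ L = −ln(T)/β = −ln(0.234)/1.22 = 1.4524/1.22 = 1.191 km.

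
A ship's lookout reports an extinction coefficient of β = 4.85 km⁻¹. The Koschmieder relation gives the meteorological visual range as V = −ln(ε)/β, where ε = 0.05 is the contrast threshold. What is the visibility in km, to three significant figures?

0.618 km

V = −ln(0.05) / 4.85 = 2.996 / 4.85 = 0.6177 km.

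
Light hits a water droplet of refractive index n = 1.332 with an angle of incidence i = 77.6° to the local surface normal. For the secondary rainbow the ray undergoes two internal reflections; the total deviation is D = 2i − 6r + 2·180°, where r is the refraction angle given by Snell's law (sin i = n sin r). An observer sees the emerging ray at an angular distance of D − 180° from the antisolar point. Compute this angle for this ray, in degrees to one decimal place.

sin r = sin 77.6° / 1.332 = 0.9767/1.332 = 0.7332; r = 47.16°.
D = 2·77.6° − 6·47.16° + 2·180° = 155.20° − 282.95° + 360° = 232.25°.
Angle from antisolar point = D − 180° = 52.25°.

52.2°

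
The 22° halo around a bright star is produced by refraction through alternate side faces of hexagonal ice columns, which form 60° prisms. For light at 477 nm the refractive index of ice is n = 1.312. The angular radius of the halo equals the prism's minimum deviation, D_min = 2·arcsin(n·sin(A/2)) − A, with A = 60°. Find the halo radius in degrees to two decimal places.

21.99°

n·sin(A/2) = 1.312 × sin 30° = 1.312 × 0.5000 = 0.6560.
D_min = 2·arcsin(0.6560) − 60° = 2 × 40.996° − 60° = 21.991°.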